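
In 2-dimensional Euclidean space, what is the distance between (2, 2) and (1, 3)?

√(Σ(x_i - y_i)²) = √((2 - 1)² + (2 - 3)²)
= √(1² + (-1)²) = √(1 + 1) = √2 ≈ 1.4142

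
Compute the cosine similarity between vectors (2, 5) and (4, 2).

With u = (2, 5), v = (4, 2):
u·v = 2·4 + 5·2 = 8 + 10 = 18.
|u| = √(2² + 5²) = √29, |v| = √(4² + 2²) = √20, so |u||v| = √(29·20) = √580.
cos θ = (u·v)/(|u||v|) = 18/√580 ≈ 0.7474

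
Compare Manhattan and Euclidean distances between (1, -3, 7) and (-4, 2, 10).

L1 = |1 - (-4)| + |-3 - 2| + |7 - 10| = 5 + 5 + 3 = 13
L2 = √(5² + 5² + 3²) = √59 ≈ 7.6811
L1 ≥ L2 always (equality iff movement is along one axis); L1 > L2 here.
Ratio L1/L2 = 13/√59 ≈ 1.6925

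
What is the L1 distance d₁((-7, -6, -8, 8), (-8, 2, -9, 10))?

Σ|x_i - y_i| = |-7 - (-8)| + |-6 - 2| + |-8 - (-9)| + |8 - 10| = 1 + 8 + 1 + 2 = 12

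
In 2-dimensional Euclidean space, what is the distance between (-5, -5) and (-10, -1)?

√(Σ(x_i - y_i)²) = √((-5 - (-10))² + (-5 - (-1))²)
= √(5² + (-4)²) = √(25 + 16) = √41 ≈ 6.4031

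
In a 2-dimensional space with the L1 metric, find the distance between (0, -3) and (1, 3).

Σ|x_i - y_i| = |0 - 1| + |-3 - 3| = 1 + 6 = 7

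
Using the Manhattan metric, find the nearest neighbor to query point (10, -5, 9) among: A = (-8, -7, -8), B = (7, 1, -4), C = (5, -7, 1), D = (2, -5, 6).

Distances: d(A) = 37, d(B) = 22, d(C) = 15, d(D) = 11. Nearest: D = (2, -5, 6) with distance 11.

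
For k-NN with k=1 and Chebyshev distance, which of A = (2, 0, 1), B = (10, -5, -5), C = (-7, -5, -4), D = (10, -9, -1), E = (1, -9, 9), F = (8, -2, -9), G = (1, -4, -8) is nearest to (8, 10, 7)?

Distances: d(A) = 10, d(B) = 15, d(C) = 15, d(D) = 19, d(E) = 19, d(F) = 16, d(G) = 15. Nearest: A = (2, 0, 1) with distance 10.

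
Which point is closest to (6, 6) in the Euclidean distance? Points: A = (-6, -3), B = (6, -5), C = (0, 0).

Distances: d(A) = 15, d(B) = 11, d(C) ≈ 8.4853. Nearest: C = (0, 0) with distance 8.4853.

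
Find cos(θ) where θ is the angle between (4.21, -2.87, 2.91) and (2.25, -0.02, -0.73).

With u = (4.21, -2.87, 2.91), v = (2.25, -0.02, -0.73):
u·v = 4.21·2.25 + (-2.87)·(-0.02) + 2.91·(-0.73) = 9.4725 + 0.0574 + (-2.1243) = 7.4056.
|u| = √(4.21² + (-2.87)² + 2.91²) = √(17.7241 + 8.2369 + 8.4681) = √34.4291, |v| = √(2.25² + (-0.02)² + (-0.73)²) = √(5.0625 + 0.0004 + 0.5329) = √5.5958.
cos θ = (u·v)/(|u||v|) = 7.4056/(√34.4291·√5.5958) ≈ 0.5335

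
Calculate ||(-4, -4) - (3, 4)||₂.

√(Σ(x_i - y_i)²) = √((-4 - 3)² + (-4 - 4)²)
= √((-7)² + (-8)²) = √(49 + 64) = √113 ≈ 10.6301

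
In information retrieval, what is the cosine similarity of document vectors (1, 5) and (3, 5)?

With u = (1, 5), v = (3, 5):
u·v = 1·3 + 5·5 = 3 + 25 = 28.
|u| = √(1² + 5²) = √26, |v| = √(3² + 5²) = √34, so |u||v| = √(26·34) = √884.
cos θ = (u·v)/(|u||v|) = 28/√884 ≈ 0.9417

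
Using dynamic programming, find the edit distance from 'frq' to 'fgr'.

Let D[i][j] be the edit distance between the first i characters of 'frq' and the first j characters of 'fgr', with D[i][0] = i, D[0][j] = j, and D[i][j] = D[i-1][j-1] if the characters match, else 1 + min(D[i-1][j], D[i][j-1], D[i-1][j-1]). Filling the table (rows: prefixes of 'frq', columns: prefixes of 'fgr'):
     ε  f  g  r
  ε  0  1  2  3
  f  1  0  1  2
  r  2  1  1  1
  q  3  2  2  2
The bottom-right entry gives D[3][3] = 2, so no sequence of fewer than 2 edits works. Backtracking through the table gives one optimal edit sequence (2 edits):
  frq → fgq (sub r→g @2)
  fgq → fgr (sub q→r @3)
Edit distance = 2.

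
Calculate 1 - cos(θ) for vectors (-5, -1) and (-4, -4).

With u = (-5, -1), v = (-4, -4):
u·v = (-5)·(-4) + (-1)·(-4) = 20 + 4 = 24.
|u| = √((-5)² + (-1)²) = √26, |v| = √((-4)² + (-4)²) = √32, so |u||v| = √(26·32) = √832.
cos θ = (u·v)/(|u||v|) = 24/√832 ≈ 0.8321
Cosine distance = 1 - cos θ ≈ 1 - 0.8321 = 0.1679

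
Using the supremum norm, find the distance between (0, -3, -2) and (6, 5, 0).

max(|x_i - y_i|) = max(|0 - 6|, |-3 - 5|, |-2 - 0|) = max(6, 8, 2) = 8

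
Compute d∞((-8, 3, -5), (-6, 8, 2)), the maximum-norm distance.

max(|x_i - y_i|) = max(|-8 - (-6)|, |3 - 8|, |-5 - 2|) = max(2, 5, 7) = 7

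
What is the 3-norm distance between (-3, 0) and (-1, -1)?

(Σ|x_i - y_i|^3)^(1/3) = (|-3 - (-1)|^3 + |0 - (-1)|^3)^(1/3)
= (2^3 + 1^3)^(1/3) = (8 + 1)^(1/3) = (9)^(1/3) ≈ 2.0801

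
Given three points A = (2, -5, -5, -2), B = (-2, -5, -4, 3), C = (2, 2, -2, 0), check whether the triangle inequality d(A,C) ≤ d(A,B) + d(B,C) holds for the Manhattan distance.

d(A,B) = 4 + 0 + 1 + 5 = 10, d(B,C) = 4 + 7 + 2 + 3 = 16, d(A,C) = 0 + 7 + 3 + 2 = 12.
d(A,C) = 12 ≤ 10 + 16 = 26. Triangle inequality is satisfied.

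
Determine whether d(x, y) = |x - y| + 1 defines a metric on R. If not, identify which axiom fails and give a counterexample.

No. d fails identity of indiscernibles (specifically d(x,x) = 0): d(-4, -4) = |-4 - (-4)| + 1 = 0 + 1 = 1 ≠ 0.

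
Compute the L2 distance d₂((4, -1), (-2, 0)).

√(Σ(x_i - y_i)²) = √((4 - (-2))² + (-1 - 0)²)
= √(6² + (-1)²) = √(36 + 1) = √37 ≈ 6.0828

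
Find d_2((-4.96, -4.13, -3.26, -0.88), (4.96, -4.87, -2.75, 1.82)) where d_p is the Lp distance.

(Σ|x_i - y_i|^2)^(1/2) = (|-4.96 - 4.96|^2 + |-4.13 - (-4.87)|^2 + |-3.26 - (-2.75)|^2 + |-0.88 - 1.82|^2)^(1/2)
= (9.92^2 + 0.74^2 + 0.51^2 + 2.7^2)^(1/2) = (98.4064 + 0.5476 + 0.2601 + 7.29)^(1/2) = (106.5041)^(1/2) ≈ 10.3201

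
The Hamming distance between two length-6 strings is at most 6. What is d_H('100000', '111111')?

Differing positions: 2, 3, 4, 5, 6. Hamming distance = 5. The maximum possible Hamming distance for length-6 strings is 6, so d_H/6 = 5/6 ≈ 0.8333.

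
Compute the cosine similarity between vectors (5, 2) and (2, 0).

With u = (5, 2), v = (2, 0):
u·v = 5·2 + 2·0 = 10 + 0 = 10.
|u| = √(5² + 2²) = √29, |v| = √(2² + 0²) = √4, so |u||v| = √(29·4) = √116.
cos θ = (u·v)/(|u||v|) = 10/√116 ≈ 0.9285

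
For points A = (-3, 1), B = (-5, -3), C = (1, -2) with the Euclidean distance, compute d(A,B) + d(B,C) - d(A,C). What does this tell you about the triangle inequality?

d(A,B) = √(2² + 4²) = √20 ≈ 4.4721, d(B,C) = √(6² + 1²) = √37 ≈ 6.0828, d(A,C) = √(4² + 3²) = √25 = 5.
d(A,B) + d(B,C) - d(A,C) = 4.4721 + 6.0828 - 5 = 10.5549 - 5 = 5.5549 (to 4 decimal places). This is ≥ 0, so the triangle inequality holds for these points.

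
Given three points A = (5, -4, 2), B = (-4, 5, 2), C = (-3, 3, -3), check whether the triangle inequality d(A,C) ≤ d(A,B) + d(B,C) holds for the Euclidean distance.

d(A,B) = √(9² + 9² + 0²) = √162 ≈ 12.7279, d(B,C) = √(1² + 2² + 5²) = √30 ≈ 5.4772, d(A,C) = √(8² + 7² + 5²) = √138 ≈ 11.7473.
d(A,C) ≈ 11.7473 ≤ 12.7279 + 5.4772 = 18.2051. Triangle inequality is satisfied.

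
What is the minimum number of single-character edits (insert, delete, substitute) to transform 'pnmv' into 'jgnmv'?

Let D[i][j] be the edit distance between the first i characters of 'pnmv' and the first j characters of 'jgnmv', with D[i][0] = i, D[0][j] = j, and D[i][j] = D[i-1][j-1] if the characters match, else 1 + min(D[i-1][j], D[i][j-1], D[i-1][j-1]). Filling the table (rows: prefixes of 'pnmv', columns: prefixes of 'jgnmv'):
     ε  j  g  n  m  v
  ε  0  1  2  3  4  5
  p  1  1  2  3  4  5
  n  2  2  2  2  3  4
  m  3  3  3  3  2  3
  v  4  4  4  4  3  2
The bottom-right entry gives D[4][5] = 2, so no sequence of fewer than 2 edits works. Backtracking through the table gives one optimal edit sequence (2 edits):
  pnmv → jpnmv (ins j @1)
  jpnmv → jgnmv (sub p→g @2)
Edit distance = 2.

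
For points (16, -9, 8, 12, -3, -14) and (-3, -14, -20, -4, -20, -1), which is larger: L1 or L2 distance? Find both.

L1 = |16 - (-3)| + |-9 - (-14)| + |8 - (-20)| + |12 - (-4)| + |-3 - (-20)| + |-14 - (-1)| = 19 + 5 + 28 + 16 + 17 + 13 = 98
L2 = √(19² + 5² + 28² + 16² + 17² + 13²) = √1884 ≈ 43.4051
L1 ≥ L2 always (equality iff movement is along one axis); L1 > L2 here.
Ratio L1/L2 = 98/√1884 ≈ 2.2578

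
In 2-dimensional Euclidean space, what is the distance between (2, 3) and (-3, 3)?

√(Σ(x_i - y_i)²) = √((2 - (-3))² + (3 - 3)²)
= √(5² + 0²) = √(25 + 0) = √25 = 5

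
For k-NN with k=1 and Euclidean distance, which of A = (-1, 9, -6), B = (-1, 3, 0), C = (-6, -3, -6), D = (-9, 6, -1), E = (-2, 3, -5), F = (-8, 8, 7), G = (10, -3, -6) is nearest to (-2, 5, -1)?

Distances: d(A) ≈ 6.4807, d(B) ≈ 2.4495, d(C) ≈ 10.247, d(D) ≈ 7.0711, d(E) ≈ 4.4721, d(F) ≈ 10.4403, d(G) ≈ 15.2643. Nearest: B = (-1, 3, 0) with distance 2.4495.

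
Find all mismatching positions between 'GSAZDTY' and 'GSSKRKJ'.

Differing positions: 3, 4, 5, 6, 7. Hamming distance = 5.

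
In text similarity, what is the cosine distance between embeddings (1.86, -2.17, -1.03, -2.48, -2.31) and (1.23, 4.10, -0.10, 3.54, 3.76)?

With u = (1.86, -2.17, -1.03, -2.48, -2.31), v = (1.23, 4.10, -0.10, 3.54, 3.76):
u·v = 1.86·1.23 + (-2.17)·4.1 + (-1.03)·(-0.1) + (-2.48)·3.54 + (-2.31)·3.76 = 2.2878 + (-8.897) + 0.103 + (-8.7792) + (-8.6856) = -23.971.
|u| = √(1.86² + (-2.17)² + (-1.03)² + (-2.48)² + (-2.31)²) = √(3.4596 + 4.7089 + 1.0609 + 6.1504 + 5.3361) = √20.7159, |v| = √(1.23² + 4.1² + (-0.1)² + 3.54² + 3.76²) = √(1.5129 + 16.81 + 0.01 + 12.5316 + 14.1376) = √45.0021.
cos θ = (u·v)/(|u||v|) = -23.971/(√20.7159·√45.0021) ≈ -0.7851
Cosine distance = 1 - cos θ ≈ 1 - (-0.7851) = 1.7851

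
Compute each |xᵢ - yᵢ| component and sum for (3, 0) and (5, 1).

Σ|x_i - y_i| = |3 - 5| + |0 - 1| = 2 + 1 = 3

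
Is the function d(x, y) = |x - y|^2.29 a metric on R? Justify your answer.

No. d(x,y) = |x-y|^2.29 fails the triangle inequality since p = 2.29 > 1. Counterexample: x = 5, y = 10, z = 16. d(x,z) = |5 - 16|^2.29 = 11^2.29 ≈ 242.5433, but d(x,y) + d(y,z) = 5^2.29 + 6^2.29 ≈ 39.8695 + 60.5294 = 100.3989. Since 242.5433 > 100.3989, the triangle inequality is violated.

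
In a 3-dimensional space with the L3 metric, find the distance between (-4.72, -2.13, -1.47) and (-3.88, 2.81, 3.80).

(Σ|x_i - y_i|^3)^(1/3) = (|-4.72 - (-3.88)|^3 + |-2.13 - 2.81|^3 + |-1.47 - 3.8|^3)^(1/3)
= (0.84^3 + 4.94^3 + 5.27^3)^(1/3) ≈ (0.5927 + 120.5538 + 146.3632)^(1/3) = (267.5097)^(1/3) ≈ 6.4434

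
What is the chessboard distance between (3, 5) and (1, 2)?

max(|x_i - y_i|) = max(|3 - 1|, |5 - 2|) = max(2, 3) = 3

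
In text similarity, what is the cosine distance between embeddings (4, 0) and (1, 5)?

With u = (4, 0), v = (1, 5):
u·v = 4·1 + 0·5 = 4 + 0 = 4.
|u| = √(4² + 0²) = √16, |v| = √(1² + 5²) = √26, so |u||v| = √(16·26) = √416.
cos θ = (u·v)/(|u||v|) = 4/√416 ≈ 0.1961
Cosine distance = 1 - cos θ ≈ 1 - 0.1961 = 0.8039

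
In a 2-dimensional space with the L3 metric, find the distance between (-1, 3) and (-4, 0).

(Σ|x_i - y_i|^3)^(1/3) = (|-1 - (-4)|^3 + |3 - 0|^3)^(1/3)
= (3^3 + 3^3)^(1/3) = (27 + 27)^(1/3) = (54)^(1/3) ≈ 3.7798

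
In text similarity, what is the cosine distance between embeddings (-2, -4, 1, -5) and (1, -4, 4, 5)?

With u = (-2, -4, 1, -5), v = (1, -4, 4, 5):
u·v = (-2)·1 + (-4)·(-4) + 1·4 + (-5)·5 = (-2) + 16 + 4 + (-25) = -7.
|u| = √((-2)² + (-4)² + 1² + (-5)²) = √46, |v| = √(1² + (-4)² + 4² + 5²) = √58, so |u||v| = √(46·58) = √2668.
cos θ = (u·v)/(|u||v|) = -7/√2668 ≈ -0.1355
Cosine distance = 1 - cos θ ≈ 1 - (-0.1355) = 1.1355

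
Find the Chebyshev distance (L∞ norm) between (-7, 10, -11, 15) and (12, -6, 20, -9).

max(|x_i - y_i|) = max(|-7 - 12|, |10 - (-6)|, |-11 - 20|, |15 - (-9)|) = max(19, 16, 31, 24) = 31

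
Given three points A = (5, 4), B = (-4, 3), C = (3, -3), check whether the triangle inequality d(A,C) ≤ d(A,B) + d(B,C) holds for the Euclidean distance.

d(A,B) = √(9² + 1²) = √82 ≈ 9.0554, d(B,C) = √(7² + 6²) = √85 ≈ 9.2195, d(A,C) = √(2² + 7²) = √53 ≈ 7.2801.
d(A,C) ≈ 7.2801 ≤ 9.0554 + 9.2195 = 18.2749. Triangle inequality is satisfied.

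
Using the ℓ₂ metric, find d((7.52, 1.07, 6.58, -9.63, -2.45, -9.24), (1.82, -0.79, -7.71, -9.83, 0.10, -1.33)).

√(Σ(x_i - y_i)²) = √((7.52 - 1.82)² + (1.07 - (-0.79))² + (6.58 - (-7.71))² + (-9.63 - (-9.83))² + (-2.45 - 0.1)² + (-9.24 - (-1.33))²)
= √(5.7² + 1.86² + 14.29² + 0.2² + (-2.55)² + (-7.91)²) = √(32.49 + 3.4596 + 204.2041 + 0.04 + 6.5025 + 62.5681) = √309.2643 ≈ 17.5859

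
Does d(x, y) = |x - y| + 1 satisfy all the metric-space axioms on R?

No. d fails identity of indiscernibles (specifically d(x,x) = 0): d(4, 4) = |4 - 4| + 1 = 0 + 1 = 1 ≠ 0.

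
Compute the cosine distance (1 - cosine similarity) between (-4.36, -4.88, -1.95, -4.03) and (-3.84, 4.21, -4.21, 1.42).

With u = (-4.36, -4.88, -1.95, -4.03), v = (-3.84, 4.21, -4.21, 1.42):
u·v = (-4.36)·(-3.84) + (-4.88)·4.21 + (-1.95)·(-4.21) + (-4.03)·1.42 = 16.7424 + (-20.5448) + 8.2095 + (-5.7226) = -1.3155.
|u| = √((-4.36)² + (-4.88)² + (-1.95)² + (-4.03)²) = √(19.0096 + 23.8144 + 3.8025 + 16.2409) = √62.8674, |v| = √((-3.84)² + 4.21² + (-4.21)² + 1.42²) = √(14.7456 + 17.7241 + 17.7241 + 2.0164) = √52.2102.
cos θ = (u·v)/(|u||v|) = -1.3155/(√62.8674·√52.2102) ≈ -0.023
Cosine distance = 1 - cos θ ≈ 1 - (-0.023) = 1.023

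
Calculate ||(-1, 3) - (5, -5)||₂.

√(Σ(x_i - y_i)²) = √((-1 - 5)² + (3 - (-5))²)
= √((-6)² + 8²) = √(36 + 64) = √100 = 10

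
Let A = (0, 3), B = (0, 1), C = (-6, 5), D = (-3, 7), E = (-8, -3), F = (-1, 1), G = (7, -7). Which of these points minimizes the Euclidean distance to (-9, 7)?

Distances: d(A) ≈ 9.8489, d(B) ≈ 10.8167, d(C) ≈ 3.6056, d(D) = 6, d(E) ≈ 10.0499, d(F) = 10, d(G) ≈ 21.2603. Nearest: C = (-6, 5) with distance 3.6056.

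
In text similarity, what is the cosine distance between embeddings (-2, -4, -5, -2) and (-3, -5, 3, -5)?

With u = (-2, -4, -5, -2), v = (-3, -5, 3, -5):
u·v = (-2)·(-3) + (-4)·(-5) + (-5)·3 + (-2)·(-5) = 6 + 20 + (-15) + 10 = 21.
|u| = √((-2)² + (-4)² + (-5)² + (-2)²) = √49, |v| = √((-3)² + (-5)² + 3² + (-5)²) = √68, so |u||v| = √(49·68) = √3332.
cos θ = (u·v)/(|u||v|) = 21/√3332 ≈ 0.3638
Cosine distance = 1 - cos θ ≈ 1 - 0.3638 = 0.6362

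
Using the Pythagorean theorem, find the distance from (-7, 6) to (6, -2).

√(Σ(x_i - y_i)²) = √((-7 - 6)² + (6 - (-2))²)
= √((-13)² + 8²) = √(169 + 64) = √233 ≈ 15.2643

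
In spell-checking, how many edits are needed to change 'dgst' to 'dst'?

Let D[i][j] be the edit distance between the first i characters of 'dgst' and the first j characters of 'dst', with D[i][0] = i, D[0][j] = j, and D[i][j] = D[i-1][j-1] if the characters match, else 1 + min(D[i-1][j], D[i][j-1], D[i-1][j-1]). Filling the table (rows: prefixes of 'dgst', columns: prefixes of 'dst'):
     ε  d  s  t
  ε  0  1  2  3
  d  1  0  1  2
  g  2  1  1  2
  s  3  2  1  2
  t  4  3  2  1
The bottom-right entry gives D[4][3] = 1, so no sequence of fewer than 1 edit works. Backtracking through the table gives one optimal edit sequence (1 edit):
  dgst → dst (del g @2)
Edit distance = 1.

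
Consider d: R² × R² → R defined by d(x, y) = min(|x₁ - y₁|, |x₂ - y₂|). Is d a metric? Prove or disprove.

No. d fails identity of indiscernibles: take x = (4, 0) and y = (4, 1). Then d(x,y) = min(|4 - 4|, |0 - 1|) = min(0, 1) = 0, yet x ≠ y.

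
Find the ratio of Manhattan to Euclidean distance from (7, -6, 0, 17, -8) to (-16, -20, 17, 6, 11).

L1 = |7 - (-16)| + |-6 - (-20)| + |0 - 17| + |17 - 6| + |-8 - 11| = 23 + 14 + 17 + 11 + 19 = 84
L2 = √(23² + 14² + 17² + 11² + 19²) = √1496 ≈ 38.6782
L1 ≥ L2 always (equality iff movement is along one axis); L1 > L2 here.
Ratio L1/L2 = 84/√1496 ≈ 2.1718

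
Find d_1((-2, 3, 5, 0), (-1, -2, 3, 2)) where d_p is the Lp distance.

Σ|x_i - y_i| = |-2 - (-1)| + |3 - (-2)| + |5 - 3| + |0 - 2| = 1 + 5 + 2 + 2 = 10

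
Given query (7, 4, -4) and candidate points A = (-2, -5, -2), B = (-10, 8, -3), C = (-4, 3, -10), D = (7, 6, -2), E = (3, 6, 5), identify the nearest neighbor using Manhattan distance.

Distances: d(A) = 20, d(B) = 22, d(C) = 18, d(D) = 4, d(E) = 15. Nearest: D = (7, 6, -2) with distance 4.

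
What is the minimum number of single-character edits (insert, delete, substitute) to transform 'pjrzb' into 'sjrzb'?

Let D[i][j] be the edit distance between the first i characters of 'pjrzb' and the first j characters of 'sjrzb', with D[i][0] = i, D[0][j] = j, and D[i][j] = D[i-1][j-1] if the characters match, else 1 + min(D[i-1][j], D[i][j-1], D[i-1][j-1]). Filling the table (rows: prefixes of 'pjrzb', columns: prefixes of 'sjrzb'):
     ε  s  j  r  z  b
  ε  0  1  2  3  4  5
  p  1  1  2  3  4  5
  j  2  2  1  2  3  4
  r  3  3  2  1  2  3
  z  4  4  3  2  1  2
  b  5  5  4  3  2  1
The bottom-right entry gives D[5][5] = 1, so no sequence of fewer than 1 edit works. Backtracking through the table gives one optimal edit sequence (1 edit):
  pjrzb → sjrzb (sub p→s @1)
Edit distance = 1.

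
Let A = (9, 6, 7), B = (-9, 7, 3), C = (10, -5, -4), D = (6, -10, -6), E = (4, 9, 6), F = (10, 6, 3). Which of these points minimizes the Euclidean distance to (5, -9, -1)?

Distances: d(A) ≈ 17.4642, d(B) ≈ 21.6333, d(C) ≈ 7.0711, d(D) ≈ 5.1962, d(E) ≈ 19.3391, d(F) ≈ 16.3095. Nearest: D = (6, -10, -6) with distance 5.1962.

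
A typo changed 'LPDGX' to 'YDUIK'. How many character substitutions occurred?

Differing positions: 1, 2, 3, 4, 5. Hamming distance = 5.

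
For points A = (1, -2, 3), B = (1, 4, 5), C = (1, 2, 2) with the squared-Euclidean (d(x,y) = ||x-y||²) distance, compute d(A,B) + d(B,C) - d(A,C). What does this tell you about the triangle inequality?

d(A,B) = 0² + 6² + 2² = 40, d(B,C) = 0² + 2² + 3² = 13, d(A,C) = 0² + 4² + 1² = 17.
d(A,B) + d(B,C) - d(A,C) = 40 + 13 - 17 = 53 - 17 = 36. This is ≥ 0, so the triangle inequality holds for these points.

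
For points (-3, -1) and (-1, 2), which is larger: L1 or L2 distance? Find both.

L1 = |-3 - (-1)| + |-1 - 2| = 2 + 3 = 5
L2 = √(2² + 3²) = √13 ≈ 3.6056
L1 ≥ L2 always (equality iff movement is along one axis); L1 > L2 here.
Ratio L1/L2 = 5/√13 ≈ 1.3868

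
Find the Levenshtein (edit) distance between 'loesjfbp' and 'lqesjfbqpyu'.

Let D[i][j] be the edit distance between the first i characters of 'loesjfbp' and the first j characters of 'lqesjfbqpyu', with D[i][0] = i, D[0][j] = j, and D[i][j] = D[i-1][j-1] if the characters match, else 1 + min(D[i-1][j], D[i][j-1], D[i-1][j-1]). Filling the table (rows: prefixes of 'loesjfbp', columns: prefixes of 'lqesjfbqpyu'):
     ε  l  q  e  s  j  f  b  q  p  y  u
  ε  0  1  2  3  4  5  6  7  8  9 10 11
  l  1  0  1  2  3  4  5  6  7  8  9 10
  o  2  1  1  2  3  4  5  6  7  8  9 10
  e  3  2  2  1  2  3  4  5  6  7  8  9
  s  4  3  3  2  1  2  3  4  5  6  7  8
  j  5  4  4  3  2  1  2  3  4  5  6  7
  f  6  5  5  4  3  2  1  2  3  4  5  6
  b  7  6  6  5  4  3  2  1  2  3  4  5
  p  8  7  7  6  5  4  3  2  2  2  3  4
The bottom-right entry gives D[8][11] = 4, so no sequence of fewer than 4 edits works. Backtracking through the table gives one optimal edit sequence (4 edits):
  loesjfbp → lqesjfbp (sub o→q @2)
  lqesjfbp → lqesjfbqp (ins q @8)
  lqesjfbqp → lqesjfbqpy (ins y @10)
  lqesjfbqpy → lqesjfbqpyu (ins u @11)
Edit distance = 4.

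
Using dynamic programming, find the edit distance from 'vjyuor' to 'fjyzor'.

Let D[i][j] be the edit distance between the first i characters of 'vjyuor' and the first j characters of 'fjyzor', with D[i][0] = i, D[0][j] = j, and D[i][j] = D[i-1][j-1] if the characters match, else 1 + min(D[i-1][j], D[i][j-1], D[i-1][j-1]). Filling the table (rows: prefixes of 'vjyuor', columns: prefixes of 'fjyzor'):
     ε  f  j  y  z  o  r
  ε  0  1  2  3  4  5  6
  v  1  1  2  3  4  5  6
  j  2  2  1  2  3  4  5
  y  3  3  2  1  2  3  4
  u  4  4  3  2  2  3  4
  o  5  5  4  3  3  2  3
  r  6  6  5  4  4  3  2
The bottom-right entry gives D[6][6] = 2, so no sequence of fewer than 2 edits works. Backtracking through the table gives one optimal edit sequence (2 edits):
  vjyuor → fjyuor (sub v→f @1)
  fjyuor → fjyzor (sub u→z @4)
Edit distance = 2.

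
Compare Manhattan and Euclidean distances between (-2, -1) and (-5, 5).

L1 = |-2 - (-5)| + |-1 - 5| = 3 + 6 = 9
L2 = √(3² + 6²) = √45 ≈ 6.7082
L1 ≥ L2 always (equality iff movement is along one axis); L1 > L2 here.
Ratio L1/L2 = 9/√45 ≈ 1.3416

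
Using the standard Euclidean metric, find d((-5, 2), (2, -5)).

√(Σ(x_i - y_i)²) = √((-5 - 2)² + (2 - (-5))²)
= √((-7)² + 7²) = √(49 + 49) = √98 ≈ 9.8995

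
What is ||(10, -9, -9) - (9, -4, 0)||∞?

max(|x_i - y_i|) = max(|10 - 9|, |-9 - (-4)|, |-9 - 0|) = max(1, 5, 9) = 9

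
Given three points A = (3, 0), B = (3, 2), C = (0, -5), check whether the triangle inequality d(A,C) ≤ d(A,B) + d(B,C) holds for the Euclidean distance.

d(A,B) = √(0² + 2²) = √4 = 2, d(B,C) = √(3² + 7²) = √58 ≈ 7.6158, d(A,C) = √(3² + 5²) = √34 ≈ 5.831.
d(A,C) ≈ 5.831 ≤ 2 + 7.6158 = 9.6158. Triangle inequality is satisfied.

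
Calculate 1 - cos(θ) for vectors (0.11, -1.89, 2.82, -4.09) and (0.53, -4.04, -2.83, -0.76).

With u = (0.11, -1.89, 2.82, -4.09), v = (0.53, -4.04, -2.83, -0.76):
u·v = 0.11·0.53 + (-1.89)·(-4.04) + 2.82·(-2.83) + (-4.09)·(-0.76) = 0.0583 + 7.6356 + (-7.9806) + 3.1084 = 2.8217.
|u| = √(0.11² + (-1.89)² + 2.82² + (-4.09)²) = √(0.0121 + 3.5721 + 7.9524 + 16.7281) = √28.2647, |v| = √(0.53² + (-4.04)² + (-2.83)² + (-0.76)²) = √(0.2809 + 16.3216 + 8.0089 + 0.5776) = √25.189.
cos θ = (u·v)/(|u||v|) = 2.8217/(√28.2647·√25.189) ≈ 0.1058
Cosine distance = 1 - cos θ ≈ 1 - 0.1058 = 0.8942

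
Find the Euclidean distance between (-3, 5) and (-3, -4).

√(Σ(x_i - y_i)²) = √((-3 - (-3))² + (5 - (-4))²)
= √(0² + 9²) = √(0 + 81) = √81 = 9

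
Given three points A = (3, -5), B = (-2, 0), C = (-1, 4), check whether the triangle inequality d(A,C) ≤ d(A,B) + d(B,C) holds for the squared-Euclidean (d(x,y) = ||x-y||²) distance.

d(A,B) = 5² + 5² = 50, d(B,C) = 1² + 4² = 17, d(A,C) = 4² + 9² = 97.
d(A,C) = 97 > 50 + 17 = 67. Triangle inequality is VIOLATED. (Squared-Euclidean is not a metric — this is a counterexample.)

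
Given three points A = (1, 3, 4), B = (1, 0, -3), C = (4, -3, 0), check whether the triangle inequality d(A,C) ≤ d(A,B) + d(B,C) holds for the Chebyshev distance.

d(A,B) = max(0, 3, 7) = 7, d(B,C) = max(3, 3, 3) = 3, d(A,C) = max(3, 6, 4) = 6.
d(A,C) = 6 ≤ 7 + 3 = 10. Triangle inequality is satisfied.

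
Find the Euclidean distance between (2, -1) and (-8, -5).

√(Σ(x_i - y_i)²) = √((2 - (-8))² + (-1 - (-5))²)
= √(10² + 4²) = √(100 + 16) = √116 ≈ 10.7703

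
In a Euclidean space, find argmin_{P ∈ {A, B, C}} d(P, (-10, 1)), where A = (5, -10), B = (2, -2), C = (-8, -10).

Distances: d(A) ≈ 18.6011, d(B) ≈ 12.3693, d(C) ≈ 11.1803. Nearest: C = (-8, -10) with distance 11.1803.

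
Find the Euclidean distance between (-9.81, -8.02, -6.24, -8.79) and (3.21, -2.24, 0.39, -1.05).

√(Σ(x_i - y_i)²) = √((-9.81 - 3.21)² + (-8.02 - (-2.24))² + (-6.24 - 0.39)² + (-8.79 - (-1.05))²)
= √((-13.02)² + (-5.78)² + (-6.63)² + (-7.74)²) = √(169.5204 + 33.4084 + 43.9569 + 59.9076) = √306.7933 ≈ 17.5155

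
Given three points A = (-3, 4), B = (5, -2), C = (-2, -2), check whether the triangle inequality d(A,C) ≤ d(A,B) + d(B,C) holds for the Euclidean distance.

d(A,B) = √(8² + 6²) = √100 = 10, d(B,C) = √(7² + 0²) = √49 = 7, d(A,C) = √(1² + 6²) = √37 ≈ 6.0828.
d(A,C) ≈ 6.0828 ≤ 10 + 7 = 17. Triangle inequality is satisfied.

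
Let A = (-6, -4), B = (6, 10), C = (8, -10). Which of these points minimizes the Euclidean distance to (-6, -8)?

Distances: d(A) = 4, d(B) ≈ 21.6333, d(C) ≈ 14.1421. Nearest: A = (-6, -4) with distance 4.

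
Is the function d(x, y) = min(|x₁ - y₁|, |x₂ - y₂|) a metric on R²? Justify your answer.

No. d fails identity of indiscernibles: take x = (-1, 0) and y = (-1, 5). Then d(x,y) = min(|-1 - (-1)|, |0 - 5|) = min(0, 5) = 0, yet x ≠ y.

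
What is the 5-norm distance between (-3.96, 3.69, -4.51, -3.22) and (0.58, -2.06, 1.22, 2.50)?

(Σ|x_i - y_i|^5)^(1/5) = (|-3.96 - 0.58|^5 + |3.69 - (-2.06)|^5 + |-4.51 - 1.22|^5 + |-3.22 - 2.5|^5)^(1/5)
= (4.54^5 + 5.75^5 + 5.73^5 + 5.72^5)^(1/5) ≈ (1928.7648 + 6285.4912 + 6176.9361 + 6123.224)^(1/5) = (20514.4161)^(1/5) ≈ 7.2847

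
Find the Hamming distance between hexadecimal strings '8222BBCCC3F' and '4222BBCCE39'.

Differing positions: 1, 9, 11. Hamming distance = 3.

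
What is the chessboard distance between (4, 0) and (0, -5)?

max(|x_i - y_i|) = max(|4 - 0|, |0 - (-5)|) = max(4, 5) = 5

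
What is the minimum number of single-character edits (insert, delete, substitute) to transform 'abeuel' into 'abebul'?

Let D[i][j] be the edit distance between the first i characters of 'abeuel' and the first j characters of 'abebul', with D[i][0] = i, D[0][j] = j, and D[i][j] = D[i-1][j-1] if the characters match, else 1 + min(D[i-1][j], D[i][j-1], D[i-1][j-1]). Filling the table (rows: prefixes of 'abeuel', columns: prefixes of 'abebul'):
     ε  a  b  e  b  u  l
  ε  0  1  2  3  4  5  6
  a  1  0  1  2  3  4  5
  b  2  1  0  1  2  3  4
  e  3  2  1  0  1  2  3
  u  4  3  2  1  1  1  2
  e  5  4  3  2  2  2  2
  l  6  5  4  3  3  3  2
The bottom-right entry gives D[6][6] = 2, so no sequence of fewer than 2 edits works. Backtracking through the table gives one optimal edit sequence (2 edits):
  abeuel → abebel (sub u→b @4)
  abebel → abebul (sub e→u @5)
Edit distance = 2.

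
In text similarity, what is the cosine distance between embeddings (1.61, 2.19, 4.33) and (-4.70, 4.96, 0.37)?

With u = (1.61, 2.19, 4.33), v = (-4.70, 4.96, 0.37):
u·v = 1.61·(-4.7) + 2.19·4.96 + 4.33·0.37 = (-7.567) + 10.8624 + 1.6021 = 4.8975.
|u| = √(1.61² + 2.19² + 4.33²) = √(2.5921 + 4.7961 + 18.7489) = √26.1371, |v| = √((-4.7)² + 4.96² + 0.37²) = √(22.09 + 24.6016 + 0.1369) = √46.8285.
cos θ = (u·v)/(|u||v|) = 4.8975/(√26.1371·√46.8285) ≈ 0.14
Cosine distance = 1 - cos θ ≈ 1 - 0.14 = 0.86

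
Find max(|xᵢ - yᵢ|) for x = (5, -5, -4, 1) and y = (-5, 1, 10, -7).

max(|x_i - y_i|) = max(|5 - (-5)|, |-5 - 1|, |-4 - 10|, |1 - (-7)|) = max(10, 6, 14, 8) = 14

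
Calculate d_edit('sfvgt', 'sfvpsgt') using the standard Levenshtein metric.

Let D[i][j] be the edit distance between the first i characters of 'sfvgt' and the first j characters of 'sfvpsgt', with D[i][0] = i, D[0][j] = j, and D[i][j] = D[i-1][j-1] if the characters match, else 1 + min(D[i-1][j], D[i][j-1], D[i-1][j-1]). Filling the table (rows: prefixes of 'sfvgt', columns: prefixes of 'sfvpsgt'):
     ε  s  f  v  p  s  g  t
  ε  0  1  2  3  4  5  6  7
  s  1  0  1  2  3  4  5  6
  f  2  1  0  1  2  3  4  5
  v  3  2  1  0  1  2  3  4
  g  4  3  2  1  1  2  2  3
  t  5  4  3  2  2  2  3  2
The bottom-right entry gives D[5][7] = 2, so no sequence of fewer than 2 edits works. Backtracking through the table gives one optimal edit sequence (2 edits):
  sfvgt → sfvpgt (ins p @4)
  sfvpgt → sfvpsgt (ins s @5)
Edit distance = 2.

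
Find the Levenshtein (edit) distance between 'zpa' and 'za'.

Let D[i][j] be the edit distance between the first i characters of 'zpa' and the first j characters of 'za', with D[i][0] = i, D[0][j] = j, and D[i][j] = D[i-1][j-1] if the characters match, else 1 + min(D[i-1][j], D[i][j-1], D[i-1][j-1]). Filling the table (rows: prefixes of 'zpa', columns: prefixes of 'za'):
     ε  z  a
  ε  0  1  2
  z  1  0  1
  p  2  1  1
  a  3  2  1
The bottom-right entry gives D[3][2] = 1, so no sequence of fewer than 1 edit works. Backtracking through the table gives one optimal edit sequence (1 edit):
  zpa → za (del p @2)
Edit distance = 1.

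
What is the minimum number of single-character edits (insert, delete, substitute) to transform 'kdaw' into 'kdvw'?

Let D[i][j] be the edit distance between the first i characters of 'kdaw' and the first j characters of 'kdvw', with D[i][0] = i, D[0][j] = j, and D[i][j] = D[i-1][j-1] if the characters match, else 1 + min(D[i-1][j], D[i][j-1], D[i-1][j-1]). Filling the table (rows: prefixes of 'kdaw', columns: prefixes of 'kdvw'):
     ε  k  d  v  w
  ε  0  1  2  3  4
  k  1  0  1  2  3
  d  2  1  0  1  2
  a  3  2  1  1  2
  w  4  3  2  2  1
The bottom-right entry gives D[4][4] = 1, so no sequence of fewer than 1 edit works. Backtracking through the table gives one optimal edit sequence (1 edit):
  kdaw → kdvw (sub a→v @3)
Edit distance = 1.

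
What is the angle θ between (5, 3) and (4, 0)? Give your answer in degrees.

With u = (5, 3), v = (4, 0):
u·v = 5·4 + 3·0 = 20 + 0 = 20.
|u| = √(5² + 3²) = √34, |v| = √(4² + 0²) = √16, so |u||v| = √(34·16) = √544.
cos θ = (u·v)/(|u||v|) = 20/√544 ≈ 0.857493
θ = arccos(0.857493) ≈ 30.96°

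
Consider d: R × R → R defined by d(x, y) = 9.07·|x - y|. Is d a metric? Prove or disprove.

Yes. Since |x - y| is a metric on R and 9.07 > 0, the positive scalar multiple 9.07·|x - y| is also a metric: scaling by a positive constant preserves non-negativity, identity (d=0 ⟺ |x-y|=0 ⟺ x=y), symmetry, and the triangle inequality.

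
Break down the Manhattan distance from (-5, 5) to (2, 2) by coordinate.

Σ|x_i - y_i| = |-5 - 2| + |5 - 2| = 7 + 3 = 10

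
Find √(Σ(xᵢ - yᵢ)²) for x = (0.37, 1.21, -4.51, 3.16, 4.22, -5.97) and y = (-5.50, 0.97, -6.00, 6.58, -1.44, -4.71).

√(Σ(x_i - y_i)²) = √((0.37 - (-5.5))² + (1.21 - 0.97)² + (-4.51 - (-6))² + (3.16 - 6.58)² + (4.22 - (-1.44))² + (-5.97 - (-4.71))²)
= √(5.87² + 0.24² + 1.49² + (-3.42)² + 5.66² + (-1.26)²) = √(34.4569 + 0.0576 + 2.2201 + 11.6964 + 32.0356 + 1.5876) = √82.0542 ≈ 9.0584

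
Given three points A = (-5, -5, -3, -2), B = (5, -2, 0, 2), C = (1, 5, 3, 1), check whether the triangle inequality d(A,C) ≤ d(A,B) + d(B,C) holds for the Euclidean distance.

d(A,B) = √(10² + 3² + 3² + 4²) = √134 ≈ 11.5758, d(B,C) = √(4² + 7² + 3² + 1²) = √75 ≈ 8.6603, d(A,C) = √(6² + 10² + 6² + 3²) = √181 ≈ 13.4536.
d(A,C) ≈ 13.4536 ≤ 11.5758 + 8.6603 = 20.2361. Triangle inequality is satisfied.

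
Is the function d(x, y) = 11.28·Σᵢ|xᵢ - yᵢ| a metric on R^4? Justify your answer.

Yes. The L1 (Manhattan) norm induces a metric on R^4, and multiplying a metric by a positive constant 11.28 > 0 preserves all four axioms: non-negativity (11.28·||x-y|| ≥ 0), identity (11.28·||x-y|| = 0 ⟺ ||x-y|| = 0 ⟺ x = y), symmetry (||x-y|| = ||y-x||), and the triangle inequality (11.28·||x-z|| ≤ 11.28·||x-y|| + 11.28·||y-z||). So d is a metric.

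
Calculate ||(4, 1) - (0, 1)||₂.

√(Σ(x_i - y_i)²) = √((4 - 0)² + (1 - 1)²)
= √(4² + 0²) = √(16 + 0) = √16 = 4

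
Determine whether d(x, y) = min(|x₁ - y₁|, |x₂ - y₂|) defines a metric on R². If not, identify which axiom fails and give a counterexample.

No. d fails identity of indiscernibles: take x = (5, 0) and y = (5, 5). Then d(x,y) = min(|5 - 5|, |0 - 5|) = min(0, 5) = 0, yet x ≠ y.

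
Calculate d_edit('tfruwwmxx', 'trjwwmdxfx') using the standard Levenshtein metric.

Let D[i][j] be the edit distance between the first i characters of 'tfruwwmxx' and the first j characters of 'trjwwmdxfx', with D[i][0] = i, D[0][j] = j, and D[i][j] = D[i-1][j-1] if the characters match, else 1 + min(D[i-1][j], D[i][j-1], D[i-1][j-1]). Filling the table (rows: prefixes of 'tfruwwmxx', columns: prefixes of 'trjwwmdxfx'):
     ε  t  r  j  w  w  m  d  x  f  x
  ε  0  1  2  3  4  5  6  7  8  9 10
  t  1  0  1  2  3  4  5  6  7  8  9
  f  2  1  1  2  3  4  5  6  7  7  8
  r  3  2  1  2  3  4  5  6  7  8  8
  u  4  3  2  2  3  4  5  6  7  8  9
  w  5  4  3  3  2  3  4  5  6  7  8
  w  6  5  4  4  3  2  3  4  5  6  7
  m  7  6  5  5  4  3  2  3  4  5  6
  x  8  7  6  6  5  4  3  3  3  4  5
  x  9  8  7  7  6  5  4  4  3  4  4
The bottom-right entry gives D[9][10] = 4, so no sequence of fewer than 4 edits works. Backtracking through the table gives one optimal edit sequence (4 edits):
  tfruwwmxx → truwwmxx (del f @2)
  truwwmxx → trjwwmxx (sub u→j @3)
  trjwwmxx → trjwwmdxx (ins d @7)
  trjwwmdxx → trjwwmdxfx (ins f @9)
Edit distance = 4.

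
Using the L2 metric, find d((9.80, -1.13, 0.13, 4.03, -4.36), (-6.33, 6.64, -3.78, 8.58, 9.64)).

√(Σ(x_i - y_i)²) = √((9.8 - (-6.33))² + (-1.13 - 6.64)² + (0.13 - (-3.78))² + (4.03 - 8.58)² + (-4.36 - 9.64)²)
= √(16.13² + (-7.77)² + 3.91² + (-4.55)² + (-14)²) = √(260.1769 + 60.3729 + 15.2881 + 20.7025 + 196) = √552.5404 ≈ 23.5062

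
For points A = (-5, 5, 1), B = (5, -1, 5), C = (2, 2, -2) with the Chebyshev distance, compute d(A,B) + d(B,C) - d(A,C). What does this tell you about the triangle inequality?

d(A,B) = max(10, 6, 4) = 10, d(B,C) = max(3, 3, 7) = 7, d(A,C) = max(7, 3, 3) = 7.
d(A,B) + d(B,C) - d(A,C) = 10 + 7 - 7 = 17 - 7 = 10. This is ≥ 0, so the triangle inequality holds for these points.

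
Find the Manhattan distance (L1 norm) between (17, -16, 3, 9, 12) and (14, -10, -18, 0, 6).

Σ|x_i - y_i| = |17 - 14| + |-16 - (-10)| + |3 - (-18)| + |9 - 0| + |12 - 6| = 3 + 6 + 21 + 9 + 6 = 45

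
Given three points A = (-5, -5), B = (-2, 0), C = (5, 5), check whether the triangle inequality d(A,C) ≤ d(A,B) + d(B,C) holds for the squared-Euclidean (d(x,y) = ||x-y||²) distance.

d(A,B) = 3² + 5² = 34, d(B,C) = 7² + 5² = 74, d(A,C) = 10² + 10² = 200.
d(A,C) = 200 > 34 + 74 = 108. Triangle inequality is VIOLATED. (Squared-Euclidean is not a metric — this is a counterexample.)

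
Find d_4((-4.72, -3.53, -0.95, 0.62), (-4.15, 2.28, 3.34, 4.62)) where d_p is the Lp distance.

(Σ|x_i - y_i|^4)^(1/4) = (|-4.72 - (-4.15)|^4 + |-3.53 - 2.28|^4 + |-0.95 - 3.34|^4 + |0.62 - 4.62|^4)^(1/4)
= (0.57^4 + 5.81^4 + 4.29^4 + 4^4)^(1/4) ≈ (0.1056 + 1139.4743 + 338.7109 + 256)^(1/4) = (1734.2908)^(1/4) ≈ 6.4533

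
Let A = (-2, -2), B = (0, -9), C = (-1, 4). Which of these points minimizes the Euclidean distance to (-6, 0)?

Distances: d(A) ≈ 4.4721, d(B) ≈ 10.8167, d(C) ≈ 6.4031. Nearest: A = (-2, -2) with distance 4.4721.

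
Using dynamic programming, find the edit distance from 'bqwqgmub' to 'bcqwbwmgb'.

Let D[i][j] be the edit distance between the first i characters of 'bqwqgmub' and the first j characters of 'bcqwbwmgb', with D[i][0] = i, D[0][j] = j, and D[i][j] = D[i-1][j-1] if the characters match, else 1 + min(D[i-1][j], D[i][j-1], D[i-1][j-1]). Filling the table (rows: prefixes of 'bqwqgmub', columns: prefixes of 'bcqwbwmgb'):
     ε  b  c  q  w  b  w  m  g  b
  ε  0  1  2  3  4  5  6  7  8  9
  b  1  0  1  2  3  4  5  6  7  8
  q  2  1  1  1  2  3  4  5  6  7
  w  3  2  2  2  1  2  3  4  5  6
  q  4  3  3  2  2  2  3  4  5  6
  g  5  4  4  3  3  3  3  4  4  5
  m  6  5  5  4  4  4  4  3  4  5
  u  7  6  6  5  5  5  5  4  4  5
  b  8  7  7  6  6  5  6  5  5  4
The bottom-right entry gives D[8][9] = 4, so no sequence of fewer than 4 edits works. Backtracking through the table gives one optimal edit sequence (4 edits):
  bqwqgmub → bcqwqgmub (ins c @2)
  bcqwqgmub → bcqwbgmub (sub q→b @5)
  bcqwbgmub → bcqwbwmub (sub g→w @6)
  bcqwbwmub → bcqwbwmgb (sub u→g @8)
Edit distance = 4.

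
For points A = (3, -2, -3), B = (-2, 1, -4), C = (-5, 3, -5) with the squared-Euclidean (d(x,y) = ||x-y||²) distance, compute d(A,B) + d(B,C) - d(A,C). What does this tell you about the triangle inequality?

d(A,B) = 5² + 3² + 1² = 35, d(B,C) = 3² + 2² + 1² = 14, d(A,C) = 8² + 5² + 2² = 93.
d(A,B) + d(B,C) - d(A,C) = 35 + 14 - 93 = 49 - 93 = -44. This is < 0, so the triangle inequality FAILS for these points (squared-Euclidean is not a metric).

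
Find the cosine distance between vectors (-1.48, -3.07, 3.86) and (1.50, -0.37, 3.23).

With u = (-1.48, -3.07, 3.86), v = (1.50, -0.37, 3.23):
u·v = (-1.48)·1.5 + (-3.07)·(-0.37) + 3.86·3.23 = (-2.22) + 1.1359 + 12.4678 = 11.3837.
|u| = √((-1.48)² + (-3.07)² + 3.86²) = √(2.1904 + 9.4249 + 14.8996) = √26.5149, |v| = √(1.5² + (-0.37)² + 3.23²) = √(2.25 + 0.1369 + 10.4329) = √12.8198.
cos θ = (u·v)/(|u||v|) = 11.3837/(√26.5149·√12.8198) ≈ 0.6174
Cosine distance = 1 - cos θ ≈ 1 - 0.6174 = 0.3826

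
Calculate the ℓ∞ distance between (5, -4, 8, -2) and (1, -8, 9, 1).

max(|x_i - y_i|) = max(|5 - 1|, |-4 - (-8)|, |8 - 9|, |-2 - 1|) = max(4, 4, 1, 3) = 4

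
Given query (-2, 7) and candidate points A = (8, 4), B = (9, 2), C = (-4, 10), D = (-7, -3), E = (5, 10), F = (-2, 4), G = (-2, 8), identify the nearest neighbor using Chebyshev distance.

Distances: d(A) = 10, d(B) = 11, d(C) = 3, d(D) = 10, d(E) = 7, d(F) = 3, d(G) = 1. Nearest: G = (-2, 8) with distance 1.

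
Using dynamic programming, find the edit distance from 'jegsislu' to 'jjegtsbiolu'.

Let D[i][j] be the edit distance between the first i characters of 'jegsislu' and the first j characters of 'jjegtsbiolu', with D[i][0] = i, D[0][j] = j, and D[i][j] = D[i-1][j-1] if the characters match, else 1 + min(D[i-1][j], D[i][j-1], D[i-1][j-1]). Filling the table (rows: prefixes of 'jegsislu', columns: prefixes of 'jjegtsbiolu'):
     ε  j  j  e  g  t  s  b  i  o  l  u
  ε  0  1  2  3  4  5  6  7  8  9 10 11
  j  1  0  1  2  3  4  5  6  7  8  9 10
  e  2  1  1  1  2  3  4  5  6  7  8  9
  g  3  2  2  2  1  2  3  4  5  6  7  8
  s  4  3  3  3  2  2  2  3  4  5  6  7
  i  5  4  4  4  3  3  3  3  3  4  5  6
  s  6  5  5  5  4  4  3  4  4  4  5  6
  l  7  6  6  6  5  5  4  4  5  5  4  5
  u  8  7  7  7  6  6  5  5  5  6  5  4
The bottom-right entry gives D[8][11] = 4, so no sequence of fewer than 4 edits works. Backtracking through the table gives one optimal edit sequence (4 edits):
  jegsislu → jjegsislu (ins j @1)
  jjegsislu → jjegtsislu (ins t @5)
  jjegtsislu → jjegtsbislu (ins b @7)
  jjegtsbislu → jjegtsbiolu (sub s→o @9)
Edit distance = 4.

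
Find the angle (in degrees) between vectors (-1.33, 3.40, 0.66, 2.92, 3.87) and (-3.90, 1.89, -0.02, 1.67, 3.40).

With u = (-1.33, 3.40, 0.66, 2.92, 3.87), v = (-3.90, 1.89, -0.02, 1.67, 3.40):
u·v = (-1.33)·(-3.9) + 3.4·1.89 + 0.66·(-0.02) + 2.92·1.67 + 3.87·3.4 = 5.187 + 6.426 + (-0.0132) + 4.8764 + 13.158 = 29.6342.
|u| = √((-1.33)² + 3.4² + 0.66² + 2.92² + 3.87²) = √(1.7689 + 11.56 + 0.4356 + 8.5264 + 14.9769) = √37.2678, |v| = √((-3.9)² + 1.89² + (-0.02)² + 1.67² + 3.4²) = √(15.21 + 3.5721 + 0.0004 + 2.7889 + 11.56) = √33.1314.
cos θ = (u·v)/(|u||v|) = 29.6342/(√37.2678·√33.1314) ≈ 0.843347
θ = arccos(0.843347) ≈ 32.5°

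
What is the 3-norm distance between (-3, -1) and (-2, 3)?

(Σ|x_i - y_i|^3)^(1/3) = (|-3 - (-2)|^3 + |-1 - 3|^3)^(1/3)
= (1^3 + 4^3)^(1/3) = (1 + 64)^(1/3) = (65)^(1/3) ≈ 4.0207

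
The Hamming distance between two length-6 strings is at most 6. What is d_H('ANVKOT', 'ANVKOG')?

Differing positions: 6. Hamming distance = 1. The maximum possible Hamming distance for length-6 strings is 6, so d_H/6 = 1/6 ≈ 0.1667.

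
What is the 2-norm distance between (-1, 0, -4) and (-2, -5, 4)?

(Σ|x_i - y_i|^2)^(1/2) = (|-1 - (-2)|^2 + |0 - (-5)|^2 + |-4 - 4|^2)^(1/2)
= (1^2 + 5^2 + 8^2)^(1/2) = (1 + 25 + 64)^(1/2) = (90)^(1/2) ≈ 9.4868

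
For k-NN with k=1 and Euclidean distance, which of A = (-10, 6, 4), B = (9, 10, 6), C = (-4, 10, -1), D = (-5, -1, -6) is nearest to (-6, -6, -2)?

Distances: d(A) = 14, d(B) ≈ 23.3452, d(C) ≈ 16.1555, d(D) ≈ 6.4807. Nearest: D = (-5, -1, -6) with distance 6.4807.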